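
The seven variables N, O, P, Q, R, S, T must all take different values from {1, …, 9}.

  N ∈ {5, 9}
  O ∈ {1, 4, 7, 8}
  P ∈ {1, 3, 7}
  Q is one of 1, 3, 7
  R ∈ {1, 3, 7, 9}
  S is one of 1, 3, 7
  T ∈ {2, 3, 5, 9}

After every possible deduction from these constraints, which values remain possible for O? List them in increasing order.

The 3 variables P, Q, S are confined to {1, 3, 7}, which locks those values in; drop them from O, R, T.
That leaves R = 9. So N, T can't be 9.
That leaves N = 5. Strike 5 from T.
That leaves T = 2.
No further eliminations apply; O can still be any of 4, 8.

4, 8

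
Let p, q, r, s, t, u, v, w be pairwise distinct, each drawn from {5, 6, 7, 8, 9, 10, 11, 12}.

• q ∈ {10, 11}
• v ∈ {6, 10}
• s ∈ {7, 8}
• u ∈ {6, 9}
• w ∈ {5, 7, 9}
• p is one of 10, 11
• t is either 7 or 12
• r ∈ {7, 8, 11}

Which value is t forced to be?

The 8 variables together cover exactly {5, 6, 7, 8, 9, 10, 11, 12} — 8 values for 8 variables — and 5 appears only in w's list, so w = 5.
Among the 7 still-open variables, 9 fits only u (and all 7 values in {6, 7, 8, 9, 10, 11, 12} must be used), so u = 9.
Among the 6 still-open variables, 6 fits only v (and all 6 values in {6, 7, 8, 10, 11, 12} must be used), so v = 6.
The 5 still-open variables together cover exactly {7, 8, 10, 11, 12} — 5 values for 5 variables — and 12 appears only in t's list, so t = 12.

12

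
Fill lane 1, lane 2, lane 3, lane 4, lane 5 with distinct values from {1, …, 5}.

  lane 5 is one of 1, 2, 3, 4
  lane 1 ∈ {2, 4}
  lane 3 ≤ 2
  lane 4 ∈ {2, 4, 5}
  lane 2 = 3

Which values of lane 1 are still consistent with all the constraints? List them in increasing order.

lane 2 must be 3 (only option left). Strike 3 from lane 5.
Among the 4 still-open variables, 5 fits only lane 4 (and all 4 values in {1, 2, 4, 5} must be used), so lane 4 = 5.
No further eliminations apply; lane 1 can still be any of 2, 4.

2, 4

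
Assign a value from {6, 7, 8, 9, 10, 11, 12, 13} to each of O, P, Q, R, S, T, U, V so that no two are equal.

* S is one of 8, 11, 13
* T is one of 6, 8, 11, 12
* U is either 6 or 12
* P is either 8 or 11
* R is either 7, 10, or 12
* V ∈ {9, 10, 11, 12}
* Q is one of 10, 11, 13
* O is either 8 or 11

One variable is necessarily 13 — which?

Among the 8 variables, 7 fits only R (and all 8 values in {6, 7, 8, 9, 10, 11, 12, 13} must be used), so R = 7.
Among the 7 still-open variables, 9 fits only V (and all 7 values in {6, 8, 9, 10, 11, 12, 13} must be used), so V = 9.
The 6 still-open variables together cover exactly {6, 8, 10, 11, 12, 13} — 6 values for 6 variables — and 10 appears only in Q's list, so Q = 10.
The 5 still-open variables draw from only 5 values {6, 8, 11, 12, 13}, so each is used; only S can be 13, hence S = 13.

S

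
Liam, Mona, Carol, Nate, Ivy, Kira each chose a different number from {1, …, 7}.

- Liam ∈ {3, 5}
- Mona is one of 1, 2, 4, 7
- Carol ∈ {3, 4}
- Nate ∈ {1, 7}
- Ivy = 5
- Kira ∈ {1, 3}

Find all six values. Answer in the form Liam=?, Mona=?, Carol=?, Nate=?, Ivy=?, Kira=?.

Ivy's domain is down to {5}, so Ivy = 5. Strike 5 from Liam.
Liam must be 3 (only option left). Strike 3 from Carol, Kira.
Carol has just one choice, so Carol = 4. So Mona can't be 4.
Kira has just one choice, so Kira = 1. Remove 1 from Mona, Nate.
Nate must be 7 (only option left). So Mona can't be 7.
Mona must be 2 (only option left).

Liam=3, Mona=2, Carol=4, Nate=7, Ivy=5, Kira=1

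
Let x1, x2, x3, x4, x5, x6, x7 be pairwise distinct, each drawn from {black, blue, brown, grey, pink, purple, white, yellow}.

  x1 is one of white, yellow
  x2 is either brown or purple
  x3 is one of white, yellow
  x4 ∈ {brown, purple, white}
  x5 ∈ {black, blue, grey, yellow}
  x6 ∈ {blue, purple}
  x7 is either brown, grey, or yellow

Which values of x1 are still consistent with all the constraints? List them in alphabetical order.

white, yellow

Among the 7 variables, black fits only x5 (and all 7 values in {black, blue, brown, grey, purple, white, yellow} must be used), so x5 = black.
Among the 6 still-open variables, blue fits only x6 (and all 6 values in {blue, brown, grey, purple, white, yellow} must be used), so x6 = blue.
The 5 still-open variables together cover exactly {brown, grey, purple, white, yellow} — 5 values for 5 variables — and grey appears only in x7's list, so x7 = grey.
The 2 variables x1 and x3 are confined to {white, yellow}, which locks those values in; drop them from x4.
No further eliminations apply; x1 can still be any of white, yellow.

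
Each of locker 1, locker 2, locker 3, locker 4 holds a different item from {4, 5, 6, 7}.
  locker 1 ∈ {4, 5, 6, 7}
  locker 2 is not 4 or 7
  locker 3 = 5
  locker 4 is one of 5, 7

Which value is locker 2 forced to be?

6

locker 3's domain is down to {5}, so locker 3 = 5. Eliminate 5 elsewhere: locker 1, locker 2, locker 4.
So locker 2 = 6.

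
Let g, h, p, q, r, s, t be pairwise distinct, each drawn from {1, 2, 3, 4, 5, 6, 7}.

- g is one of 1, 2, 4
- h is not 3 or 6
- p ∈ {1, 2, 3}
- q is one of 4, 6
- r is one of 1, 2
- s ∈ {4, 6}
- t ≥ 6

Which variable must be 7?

t

The 7 variables draw from only 7 values {1, 2, 3, 4, 5, 6, 7}, so each is used; only p can be 3, hence p = 3.
Among the 6 still-open variables, 5 fits only h (and all 6 values in {1, 2, 4, 5, 6, 7} must be used), so h = 5.
The 5 still-open variables draw from only 5 values {1, 2, 4, 6, 7}, so each is used; only t can be 7, hence t = 7.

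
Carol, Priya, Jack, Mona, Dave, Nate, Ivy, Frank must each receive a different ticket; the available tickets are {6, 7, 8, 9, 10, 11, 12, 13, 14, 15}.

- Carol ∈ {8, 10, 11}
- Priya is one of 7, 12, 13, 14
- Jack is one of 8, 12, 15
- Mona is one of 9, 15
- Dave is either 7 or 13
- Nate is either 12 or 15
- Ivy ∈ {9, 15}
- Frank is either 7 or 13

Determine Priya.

Mona and Ivy share exactly the 2 values {9, 15}; by pigeonhole those values go to them, so strike 9, 15 from Jack, Nate.
Nate's domain is down to {12}, so Nate = 12. Eliminate 12 elsewhere: Priya, Jack.
Jack must be 8 (only option left). Remove 8 from Carol.
The 2 variables Dave and Frank are confined to {7, 13}, which locks those values in; drop them from Priya.
So Priya = 14.

14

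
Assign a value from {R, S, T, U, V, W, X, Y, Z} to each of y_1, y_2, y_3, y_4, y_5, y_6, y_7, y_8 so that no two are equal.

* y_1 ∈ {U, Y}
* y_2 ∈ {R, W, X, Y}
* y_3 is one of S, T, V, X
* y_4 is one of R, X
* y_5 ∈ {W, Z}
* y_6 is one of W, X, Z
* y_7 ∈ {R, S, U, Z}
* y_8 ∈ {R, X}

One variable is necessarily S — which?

y_4 and y_8 share exactly the 2 values {R, X}; by pigeonhole those values go to them, so strike R, X from y_2, y_3, y_6, y_7.
y_5 and y_6 share exactly the 2 values {W, Z}; by pigeonhole those values go to them, so strike W, Z from y_2, y_7.
y_2's domain is down to {Y}, so y_2 = Y. So y_1 can't be Y.
y_1 has just one choice, so y_1 = U. Strike U from y_7.

y_7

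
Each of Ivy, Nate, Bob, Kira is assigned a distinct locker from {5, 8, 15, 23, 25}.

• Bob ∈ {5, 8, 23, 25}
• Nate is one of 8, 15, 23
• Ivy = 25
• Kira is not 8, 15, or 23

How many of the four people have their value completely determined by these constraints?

2

Ivy has just one choice, so Ivy = 25. Eliminate 25 elsewhere: Bob, Kira.
Kira must be 5 (only option left). Eliminate 5 elsewhere: Bob.
Determined: Ivy=25, Kira=5. The other people each still have more than one consistent value. That makes 2.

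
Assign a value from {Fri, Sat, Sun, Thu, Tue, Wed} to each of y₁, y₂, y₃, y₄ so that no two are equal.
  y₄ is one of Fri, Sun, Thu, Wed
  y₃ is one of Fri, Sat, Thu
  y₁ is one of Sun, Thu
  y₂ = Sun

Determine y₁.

Thu

y₂ must be Sun (only option left). Remove Sun from y₁, y₄.
So y₁ = Thu.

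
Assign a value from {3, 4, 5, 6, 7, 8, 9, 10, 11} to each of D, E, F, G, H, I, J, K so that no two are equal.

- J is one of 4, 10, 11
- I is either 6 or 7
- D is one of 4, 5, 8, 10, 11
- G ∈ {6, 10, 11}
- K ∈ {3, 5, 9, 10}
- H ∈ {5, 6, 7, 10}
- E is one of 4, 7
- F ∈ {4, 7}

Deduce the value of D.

The 2 variables E and F are confined to {4, 7}, which locks those values in; drop them from D, H, I, J.
I must be 6 (only option left). Eliminate 6 elsewhere: G, H.
The 2 variables G and J are confined to {10, 11}, which locks those values in; drop them from D, H, K.
H must be 5 (only option left). Strike 5 from D, K.
So D = 8.

8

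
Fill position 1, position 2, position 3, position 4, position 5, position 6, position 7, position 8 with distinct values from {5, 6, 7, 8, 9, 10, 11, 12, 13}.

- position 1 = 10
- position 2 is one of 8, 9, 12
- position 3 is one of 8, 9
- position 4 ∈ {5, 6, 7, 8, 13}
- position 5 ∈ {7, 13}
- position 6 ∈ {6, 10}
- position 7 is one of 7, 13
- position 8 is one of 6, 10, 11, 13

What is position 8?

position 1's domain is down to {10}, so position 1 = 10. Strike 10 from position 6, position 8.
position 6 has just one choice, so position 6 = 6. Eliminate 6 elsewhere: position 4, position 8.
position 5 and position 7 share exactly the 2 values {7, 13}; by pigeonhole those values go to them, so strike 7, 13 from position 4, position 8.
So position 8 = 11.

11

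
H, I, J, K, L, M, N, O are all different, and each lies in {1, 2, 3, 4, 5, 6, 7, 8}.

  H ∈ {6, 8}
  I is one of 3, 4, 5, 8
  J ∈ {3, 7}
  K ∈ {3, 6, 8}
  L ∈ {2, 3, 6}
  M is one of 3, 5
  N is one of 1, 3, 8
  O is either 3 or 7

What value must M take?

5

Among the 8 variables, 1 fits only N (and all 8 values in {1, 2, 3, 4, 5, 6, 7, 8} must be used), so N = 1.
The 7 still-open variables together cover exactly {2, 3, 4, 5, 6, 7, 8} — 7 values for 7 variables — and 2 appears only in L's list, so L = 2.
The 6 still-open variables together cover exactly {3, 4, 5, 6, 7, 8} — 6 values for 6 variables — and 4 appears only in I's list, so I = 4.
Among the 5 still-open variables, 5 fits only M (and all 5 values in {3, 5, 6, 7, 8} must be used), so M = 5.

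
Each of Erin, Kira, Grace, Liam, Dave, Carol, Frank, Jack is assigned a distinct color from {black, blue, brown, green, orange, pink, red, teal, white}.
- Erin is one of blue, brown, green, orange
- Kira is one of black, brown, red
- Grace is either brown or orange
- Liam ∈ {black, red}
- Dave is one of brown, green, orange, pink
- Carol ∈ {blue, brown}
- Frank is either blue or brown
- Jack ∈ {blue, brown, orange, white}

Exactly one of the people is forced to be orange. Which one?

The 8 variables draw from only 8 values {black, blue, brown, green, orange, pink, red, white}, so each is used; only Dave can be pink, hence Dave = pink.
The 7 still-open variables draw from only 7 values {black, blue, brown, green, orange, red, white}, so each is used; only Erin can be green, hence Erin = green.
The 6 still-open variables draw from only 6 values {black, blue, brown, orange, red, white}, so each is used; only Jack can be white, hence Jack = white.
The 5 still-open variables together cover exactly {black, blue, brown, orange, red} — 5 values for 5 variables — and orange appears only in Grace's list, so Grace = orange.

Grace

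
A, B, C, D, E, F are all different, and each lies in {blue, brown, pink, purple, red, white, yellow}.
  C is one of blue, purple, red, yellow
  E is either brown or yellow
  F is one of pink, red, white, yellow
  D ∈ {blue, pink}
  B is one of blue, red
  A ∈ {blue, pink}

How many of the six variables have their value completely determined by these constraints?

1

A and D share exactly the 2 values {blue, pink}; by pigeonhole those values go to them, so strike blue, pink from B, C, F.
B's domain is down to {red}, so B = red. So C, F can't be red.
Determined: B=red. The other variables each still have more than one consistent value. That makes 1.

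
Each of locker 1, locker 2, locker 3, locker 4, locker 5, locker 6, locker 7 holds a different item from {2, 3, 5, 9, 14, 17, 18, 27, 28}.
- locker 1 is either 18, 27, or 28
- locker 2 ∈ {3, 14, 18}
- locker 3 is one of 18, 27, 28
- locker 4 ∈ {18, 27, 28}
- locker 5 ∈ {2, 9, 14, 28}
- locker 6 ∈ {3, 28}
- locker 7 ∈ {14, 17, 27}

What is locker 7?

The 3 variables locker 1, locker 3, locker 4 are confined to {18, 27, 28}, which locks those values in; drop them from locker 2, locker 5, locker 6, locker 7.
That leaves locker 6 = 3. Remove 3 from locker 2.
locker 2's domain is down to {14}, so locker 2 = 14. Remove 14 from locker 5, locker 7.
So locker 7 = 17.

17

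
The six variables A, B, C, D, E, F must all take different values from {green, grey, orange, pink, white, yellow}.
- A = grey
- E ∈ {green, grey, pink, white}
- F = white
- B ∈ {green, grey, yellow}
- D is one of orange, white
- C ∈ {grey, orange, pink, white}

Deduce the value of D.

orange

A's domain is down to {grey}, so A = grey. So B, C, E can't be grey.
F must be white (only option left). Strike white from C, D, E.
So D = orange.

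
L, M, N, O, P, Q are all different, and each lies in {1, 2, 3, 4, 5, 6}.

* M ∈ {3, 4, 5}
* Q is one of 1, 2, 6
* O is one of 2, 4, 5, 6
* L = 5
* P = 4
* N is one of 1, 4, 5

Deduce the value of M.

3

L has just one choice, so L = 5. So M, N, O can't be 5.
P's domain is down to {4}, so P = 4. Eliminate 4 elsewhere: M, N, O.
So M = 3.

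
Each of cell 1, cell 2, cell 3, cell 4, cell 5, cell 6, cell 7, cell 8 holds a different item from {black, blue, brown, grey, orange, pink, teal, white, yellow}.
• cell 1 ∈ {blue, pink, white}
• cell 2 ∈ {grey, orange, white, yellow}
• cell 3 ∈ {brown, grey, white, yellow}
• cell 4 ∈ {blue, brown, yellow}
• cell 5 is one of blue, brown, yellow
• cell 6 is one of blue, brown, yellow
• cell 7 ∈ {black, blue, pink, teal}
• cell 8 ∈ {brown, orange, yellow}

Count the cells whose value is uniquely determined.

cell 4, cell 5, cell 6 share exactly the 3 values {blue, brown, yellow}; by pigeonhole those values go to them, so strike blue, brown, yellow from cell 1, cell 2, cell 3, cell 7, cell 8.
cell 8's domain is down to {orange}, so cell 8 = orange. Strike orange from cell 2.
cell 2 and cell 3 between them cover only {grey, white} — a naked pair. Remove those values from cell 1.
cell 1 has just one choice, so cell 1 = pink. So cell 7 can't be pink.
Determined: cell 1=pink, cell 8=orange. The other cells each still have more than one consistent value. That makes 2.

2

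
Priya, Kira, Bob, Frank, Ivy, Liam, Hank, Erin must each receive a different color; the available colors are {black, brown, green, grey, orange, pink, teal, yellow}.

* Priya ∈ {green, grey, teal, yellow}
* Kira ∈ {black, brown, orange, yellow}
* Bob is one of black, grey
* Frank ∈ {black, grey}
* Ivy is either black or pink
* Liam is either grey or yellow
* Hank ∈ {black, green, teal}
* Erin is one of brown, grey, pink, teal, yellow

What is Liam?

The 8 variables together cover exactly {black, brown, green, grey, orange, pink, teal, yellow} — 8 values for 8 variables — and orange appears only in Kira's list, so Kira = orange.
The 7 still-open variables together cover exactly {black, brown, green, grey, pink, teal, yellow} — 7 values for 7 variables — and brown appears only in Erin's list, so Erin = brown.
The 6 still-open variables draw from only 6 values {black, green, grey, pink, teal, yellow}, so each is used; only Ivy can be pink, hence Ivy = pink.
The 2 variables Bob and Frank are confined to {black, grey}, which locks those values in; drop them from Priya, Liam, Hank.
So Liam = yellow.

yellow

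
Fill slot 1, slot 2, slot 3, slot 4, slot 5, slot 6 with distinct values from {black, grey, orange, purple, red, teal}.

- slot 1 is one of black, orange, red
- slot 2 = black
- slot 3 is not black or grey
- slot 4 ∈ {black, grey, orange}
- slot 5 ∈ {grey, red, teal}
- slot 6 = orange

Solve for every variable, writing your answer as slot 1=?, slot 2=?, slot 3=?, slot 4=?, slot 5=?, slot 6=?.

slot 1=red, slot 2=black, slot 3=purple, slot 4=grey, slot 5=teal, slot 6=orange

slot 2's domain is down to {black}, so slot 2 = black. So slot 1, slot 4 can't be black.
slot 6 must be orange (only option left). Remove orange from slot 1, slot 3, slot 4.
slot 1 has just one choice, so slot 1 = red. Eliminate red elsewhere: slot 3, slot 5.
That leaves slot 4 = grey. So slot 5 can't be grey.
slot 5's domain is down to {teal}, so slot 5 = teal. Eliminate teal elsewhere: slot 3.
slot 3 must be purple (only option left).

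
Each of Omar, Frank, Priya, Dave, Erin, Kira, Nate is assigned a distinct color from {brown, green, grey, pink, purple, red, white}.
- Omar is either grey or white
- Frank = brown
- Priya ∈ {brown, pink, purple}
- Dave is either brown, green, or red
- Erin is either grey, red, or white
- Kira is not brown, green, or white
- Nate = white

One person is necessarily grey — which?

Frank has just one choice, so Frank = brown. Eliminate brown elsewhere: Priya, Dave.
Nate's domain is down to {white}, so Nate = white. Strike white from Omar, Erin.
So grey goes to Omar.

Omar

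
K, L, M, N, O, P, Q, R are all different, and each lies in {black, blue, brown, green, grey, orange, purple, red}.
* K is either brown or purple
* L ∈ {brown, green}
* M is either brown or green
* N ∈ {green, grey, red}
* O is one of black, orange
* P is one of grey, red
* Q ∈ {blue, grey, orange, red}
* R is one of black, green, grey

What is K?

The 8 variables together cover exactly {black, blue, brown, green, grey, orange, purple, red} — 8 values for 8 variables — and blue appears only in Q's list, so Q = blue.
Among the 7 still-open variables, orange fits only O (and all 7 values in {black, brown, green, grey, orange, purple, red} must be used), so O = orange.
Among the 6 still-open variables, black fits only R (and all 6 values in {black, brown, green, grey, purple, red} must be used), so R = black.
Among the 5 still-open variables, purple fits only K (and all 5 values in {brown, green, grey, purple, red} must be used), so K = purple.

purple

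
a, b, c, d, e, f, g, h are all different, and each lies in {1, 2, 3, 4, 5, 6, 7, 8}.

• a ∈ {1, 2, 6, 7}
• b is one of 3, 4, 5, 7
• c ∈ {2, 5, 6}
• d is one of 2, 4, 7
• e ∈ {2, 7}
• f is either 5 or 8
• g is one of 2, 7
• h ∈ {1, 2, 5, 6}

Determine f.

The 8 variables together cover exactly {1, 2, 3, 4, 5, 6, 7, 8} — 8 values for 8 variables — and 3 appears only in b's list, so b = 3.
The 7 still-open variables together cover exactly {1, 2, 4, 5, 6, 7, 8} — 7 values for 7 variables — and 4 appears only in d's list, so d = 4.
Among the 6 still-open variables, 8 fits only f (and all 6 values in {1, 2, 5, 6, 7, 8} must be used), so f = 8.

8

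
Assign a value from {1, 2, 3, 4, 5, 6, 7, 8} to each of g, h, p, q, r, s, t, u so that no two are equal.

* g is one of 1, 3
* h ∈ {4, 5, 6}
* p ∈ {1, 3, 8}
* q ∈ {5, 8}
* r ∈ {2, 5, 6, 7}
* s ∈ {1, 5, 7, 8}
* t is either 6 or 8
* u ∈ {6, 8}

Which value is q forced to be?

5

Among the 8 variables, 2 fits only r (and all 8 values in {1, 2, 3, 4, 5, 6, 7, 8} must be used), so r = 2.
The 7 still-open variables draw from only 7 values {1, 3, 4, 5, 6, 7, 8}, so each is used; only h can be 4, hence h = 4.
The 6 still-open variables draw from only 6 values {1, 3, 5, 6, 7, 8}, so each is used; only s can be 7, hence s = 7.
The 5 still-open variables draw from only 5 values {1, 3, 5, 6, 8}, so each is used; only q can be 5, hence q = 5.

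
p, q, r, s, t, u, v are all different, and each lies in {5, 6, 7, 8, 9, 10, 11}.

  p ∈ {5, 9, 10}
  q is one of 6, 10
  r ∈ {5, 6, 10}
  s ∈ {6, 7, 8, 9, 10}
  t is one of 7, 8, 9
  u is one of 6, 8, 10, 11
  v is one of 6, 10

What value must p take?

Among the 7 variables, 11 fits only u (and all 7 values in {5, 6, 7, 8, 9, 10, 11} must be used), so u = 11.
q and v between them cover only {6, 10} — a naked pair. Remove those values from p, r, s.
r's domain is down to {5}, so r = 5. Strike 5 from p.
So p = 9.

9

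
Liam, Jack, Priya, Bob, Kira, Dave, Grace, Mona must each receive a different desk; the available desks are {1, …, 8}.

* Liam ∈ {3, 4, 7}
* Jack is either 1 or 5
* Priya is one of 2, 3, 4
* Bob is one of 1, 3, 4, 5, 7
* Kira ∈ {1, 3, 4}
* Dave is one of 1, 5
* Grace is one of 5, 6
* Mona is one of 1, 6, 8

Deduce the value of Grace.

The 8 variables together cover exactly {1, 2, 3, 4, 5, 6, 7, 8} — 8 values for 8 variables — and 2 appears only in Priya's list, so Priya = 2.
The 7 still-open variables draw from only 7 values {1, 3, 4, 5, 6, 7, 8}, so each is used; only Mona can be 8, hence Mona = 8.
The 6 still-open variables together cover exactly {1, 3, 4, 5, 6, 7} — 6 values for 6 variables — and 6 appears only in Grace's list, so Grace = 6.

6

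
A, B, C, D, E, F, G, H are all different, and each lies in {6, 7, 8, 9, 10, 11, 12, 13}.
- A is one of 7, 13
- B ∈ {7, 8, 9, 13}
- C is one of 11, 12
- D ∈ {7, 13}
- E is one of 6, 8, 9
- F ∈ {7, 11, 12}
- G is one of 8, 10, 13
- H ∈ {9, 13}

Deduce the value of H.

9

The 8 variables together cover exactly {6, 7, 8, 9, 10, 11, 12, 13} — 8 values for 8 variables — and 6 appears only in E's list, so E = 6.
Among the 7 still-open variables, 10 fits only G (and all 7 values in {7, 8, 9, 10, 11, 12, 13} must be used), so G = 10.
Among the 6 still-open variables, 8 fits only B (and all 6 values in {7, 8, 9, 11, 12, 13} must be used), so B = 8.
Among the 5 still-open variables, 9 fits only H (and all 5 values in {7, 9, 11, 12, 13} must be used), so H = 9.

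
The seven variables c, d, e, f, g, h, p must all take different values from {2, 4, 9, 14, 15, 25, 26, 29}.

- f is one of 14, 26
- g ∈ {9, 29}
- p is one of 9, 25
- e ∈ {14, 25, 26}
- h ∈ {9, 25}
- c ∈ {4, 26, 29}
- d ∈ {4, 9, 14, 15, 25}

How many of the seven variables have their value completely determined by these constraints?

3

The 7 variables draw from only 7 values {4, 9, 14, 15, 25, 26, 29}, so each is used; only d can be 15, hence d = 15.
The 6 still-open variables draw from only 6 values {4, 9, 14, 25, 26, 29}, so each is used; only c can be 4, hence c = 4.
The 5 still-open variables together cover exactly {9, 14, 25, 26, 29} — 5 values for 5 variables — and 29 appears only in g's list, so g = 29.
h and p share exactly the 2 values {9, 25}; by pigeonhole those values go to them, so strike 9, 25 from e.
Determined: c=4, d=15, g=29. The other variables each still have more than one consistent value. That makes 3.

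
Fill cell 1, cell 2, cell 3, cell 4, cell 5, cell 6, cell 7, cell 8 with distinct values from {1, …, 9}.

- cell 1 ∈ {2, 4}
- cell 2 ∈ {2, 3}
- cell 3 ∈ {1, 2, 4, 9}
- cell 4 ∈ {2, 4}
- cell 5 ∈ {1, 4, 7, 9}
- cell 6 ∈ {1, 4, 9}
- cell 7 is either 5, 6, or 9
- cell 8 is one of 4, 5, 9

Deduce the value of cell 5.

The 8 variables draw from only 8 values {1, 2, 3, 4, 5, 6, 7, 9}, so each is used; only cell 2 can be 3, hence cell 2 = 3.
Among the 7 still-open variables, 6 fits only cell 7 (and all 7 values in {1, 2, 4, 5, 6, 7, 9} must be used), so cell 7 = 6.
The 6 still-open variables draw from only 6 values {1, 2, 4, 5, 7, 9}, so each is used; only cell 8 can be 5, hence cell 8 = 5.
Among the 5 still-open variables, 7 fits only cell 5 (and all 5 values in {1, 2, 4, 7, 9} must be used), so cell 5 = 7.

7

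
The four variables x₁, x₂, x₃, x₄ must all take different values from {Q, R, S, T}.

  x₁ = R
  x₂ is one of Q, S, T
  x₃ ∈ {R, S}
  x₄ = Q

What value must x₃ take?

S

x₁ must be R (only option left). Remove R from x₃.
So x₃ = S.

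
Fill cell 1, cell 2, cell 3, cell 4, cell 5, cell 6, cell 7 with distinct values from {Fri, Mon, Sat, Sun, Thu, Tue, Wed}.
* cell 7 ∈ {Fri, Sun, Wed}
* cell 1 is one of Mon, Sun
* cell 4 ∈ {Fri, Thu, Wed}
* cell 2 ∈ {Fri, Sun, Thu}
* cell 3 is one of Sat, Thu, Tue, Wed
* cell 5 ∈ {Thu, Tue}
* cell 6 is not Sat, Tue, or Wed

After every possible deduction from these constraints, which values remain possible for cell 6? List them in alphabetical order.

Fri, Mon, Sun, Thu

The 7 variables together cover exactly {Fri, Mon, Sat, Sun, Thu, Tue, Wed} — 7 values for 7 variables — and Sat appears only in cell 3's list, so cell 3 = Sat.
The 6 still-open variables draw from only 6 values {Fri, Mon, Sun, Thu, Tue, Wed}, so each is used; only cell 5 can be Tue, hence cell 5 = Tue.
No further eliminations apply; cell 6 can still be any of Fri, Mon, Sun, Thu.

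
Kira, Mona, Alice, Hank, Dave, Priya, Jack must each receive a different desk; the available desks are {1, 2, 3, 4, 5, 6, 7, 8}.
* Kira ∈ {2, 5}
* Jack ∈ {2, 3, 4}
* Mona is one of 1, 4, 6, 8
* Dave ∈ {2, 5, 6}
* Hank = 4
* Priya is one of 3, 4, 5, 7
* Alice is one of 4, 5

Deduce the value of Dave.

6

Hank must be 4 (only option left). So Mona, Alice, Priya, Jack can't be 4.
Alice has just one choice, so Alice = 5. So Kira, Dave, Priya can't be 5.
That leaves Kira = 2. Eliminate 2 elsewhere: Dave, Jack.
So Dave = 6.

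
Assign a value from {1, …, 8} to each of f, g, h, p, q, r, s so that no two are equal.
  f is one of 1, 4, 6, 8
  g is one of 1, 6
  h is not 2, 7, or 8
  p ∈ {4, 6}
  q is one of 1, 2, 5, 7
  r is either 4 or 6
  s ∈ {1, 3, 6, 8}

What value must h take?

5

p and r between them cover only {4, 6} — a naked pair. Remove those values from f, g, h, s.
g must be 1 (only option left). Eliminate 1 elsewhere: f, h, q, s.
f must be 8 (only option left). So s can't be 8.
s must be 3 (only option left). So h can't be 3.
So h = 5.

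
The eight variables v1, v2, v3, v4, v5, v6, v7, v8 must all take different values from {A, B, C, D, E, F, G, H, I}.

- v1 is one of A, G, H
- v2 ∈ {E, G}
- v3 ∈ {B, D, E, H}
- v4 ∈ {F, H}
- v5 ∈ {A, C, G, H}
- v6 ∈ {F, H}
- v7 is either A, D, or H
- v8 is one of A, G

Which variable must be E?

v2

The 8 variables together cover exactly {A, B, C, D, E, F, G, H} — 8 values for 8 variables — and B appears only in v3's list, so v3 = B.
The 7 still-open variables draw from only 7 values {A, C, D, E, F, G, H}, so each is used; only v5 can be C, hence v5 = C.
The 6 still-open variables draw from only 6 values {A, D, E, F, G, H}, so each is used; only v7 can be D, hence v7 = D.
Among the 5 still-open variables, E fits only v2 (and all 5 values in {A, E, F, G, H} must be used), so v2 = E.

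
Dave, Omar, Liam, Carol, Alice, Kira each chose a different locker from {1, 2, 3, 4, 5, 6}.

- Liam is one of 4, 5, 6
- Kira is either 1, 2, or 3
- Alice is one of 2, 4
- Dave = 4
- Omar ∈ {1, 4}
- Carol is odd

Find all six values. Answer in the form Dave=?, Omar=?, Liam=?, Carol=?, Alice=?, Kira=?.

Dave=4, Omar=1, Liam=6, Carol=5, Alice=2, Kira=3

Dave has just one choice, so Dave = 4. So Omar, Liam, Alice can't be 4.
Omar has just one choice, so Omar = 1. Eliminate 1 elsewhere: Carol, Kira.
That leaves Alice = 2. So Kira can't be 2.
Kira must be 3 (only option left). Remove 3 from Carol.
Carol must be 5 (only option left). So Liam can't be 5.
That leaves Liam = 6.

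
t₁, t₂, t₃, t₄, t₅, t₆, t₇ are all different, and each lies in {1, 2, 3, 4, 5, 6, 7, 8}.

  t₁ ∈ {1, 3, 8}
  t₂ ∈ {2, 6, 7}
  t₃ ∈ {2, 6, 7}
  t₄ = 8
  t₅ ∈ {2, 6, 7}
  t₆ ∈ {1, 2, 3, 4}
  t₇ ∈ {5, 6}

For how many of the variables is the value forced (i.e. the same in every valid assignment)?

t₄ has just one choice, so t₄ = 8. So t₁ can't be 8.
The 3 variables t₂, t₃, t₅ are confined to {2, 6, 7}, which locks those values in; drop them from t₆, t₇.
t₇'s domain is down to {5}, so t₇ = 5.
Determined: t₄=8, t₇=5. The other variables each still have more than one consistent value. That makes 2.

2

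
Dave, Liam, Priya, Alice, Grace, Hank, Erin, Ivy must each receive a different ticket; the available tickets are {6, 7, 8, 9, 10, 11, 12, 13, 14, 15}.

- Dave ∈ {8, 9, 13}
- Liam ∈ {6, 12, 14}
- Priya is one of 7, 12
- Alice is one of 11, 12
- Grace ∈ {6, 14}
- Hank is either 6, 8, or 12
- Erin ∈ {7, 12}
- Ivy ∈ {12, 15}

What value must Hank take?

The 2 variables Priya and Erin are confined to {7, 12}, which locks those values in; drop them from Liam, Alice, Hank, Ivy.
Alice's domain is down to {11}, so Alice = 11.
Ivy must be 15 (only option left).
Liam and Grace between them cover only {6, 14} — a naked pair. Remove those values from Hank.
So Hank = 8.

8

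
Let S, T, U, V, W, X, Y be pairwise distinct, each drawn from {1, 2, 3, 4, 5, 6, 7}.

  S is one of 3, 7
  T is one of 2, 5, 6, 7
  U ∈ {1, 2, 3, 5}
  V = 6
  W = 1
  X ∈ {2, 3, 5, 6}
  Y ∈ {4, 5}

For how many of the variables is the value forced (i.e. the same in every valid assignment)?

3

V has just one choice, so V = 6. Remove 6 from T, X.
W has just one choice, so W = 1. Remove 1 from U.
The 5 still-open variables together cover exactly {2, 3, 4, 5, 7} — 5 values for 5 variables — and 4 appears only in Y's list, so Y = 4.
Determined: V=6, W=1, Y=4. The other variables each still have more than one consistent value. That makes 3.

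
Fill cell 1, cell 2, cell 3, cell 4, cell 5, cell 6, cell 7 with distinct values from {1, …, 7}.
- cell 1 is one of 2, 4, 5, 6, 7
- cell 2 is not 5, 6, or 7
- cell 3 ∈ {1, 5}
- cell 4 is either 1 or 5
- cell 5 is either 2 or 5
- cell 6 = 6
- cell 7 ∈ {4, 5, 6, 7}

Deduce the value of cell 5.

2

cell 6 must be 6 (only option left). So cell 1, cell 7 can't be 6.
The 6 still-open variables draw from only 6 values {1, 2, 3, 4, 5, 7}, so each is used; only cell 2 can be 3, hence cell 2 = 3.
The 2 variables cell 3 and cell 4 are confined to {1, 5}, which locks those values in; drop them from cell 1, cell 5, cell 7.
So cell 5 = 2.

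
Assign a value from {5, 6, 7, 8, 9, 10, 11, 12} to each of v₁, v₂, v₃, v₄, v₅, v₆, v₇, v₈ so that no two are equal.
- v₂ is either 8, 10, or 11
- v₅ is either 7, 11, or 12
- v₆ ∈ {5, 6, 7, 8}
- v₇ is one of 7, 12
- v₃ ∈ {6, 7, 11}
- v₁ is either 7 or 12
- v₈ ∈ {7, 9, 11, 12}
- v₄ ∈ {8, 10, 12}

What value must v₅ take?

The 8 variables together cover exactly {5, 6, 7, 8, 9, 10, 11, 12} — 8 values for 8 variables — and 5 appears only in v₆'s list, so v₆ = 5.
Among the 7 still-open variables, 6 fits only v₃ (and all 7 values in {6, 7, 8, 9, 10, 11, 12} must be used), so v₃ = 6.
Among the 6 still-open variables, 9 fits only v₈ (and all 6 values in {7, 8, 9, 10, 11, 12} must be used), so v₈ = 9.
v₁ and v₇ share exactly the 2 values {7, 12}; by pigeonhole those values go to them, so strike 7, 12 from v₄, v₅.
So v₅ = 11.

11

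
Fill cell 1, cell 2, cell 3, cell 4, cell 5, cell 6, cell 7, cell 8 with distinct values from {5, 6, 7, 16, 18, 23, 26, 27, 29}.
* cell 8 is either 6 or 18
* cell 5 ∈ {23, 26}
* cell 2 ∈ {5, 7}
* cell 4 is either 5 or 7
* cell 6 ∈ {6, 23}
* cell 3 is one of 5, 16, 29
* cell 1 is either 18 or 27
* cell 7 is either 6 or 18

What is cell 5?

cell 2 and cell 4 share exactly the 2 values {5, 7}; by pigeonhole those values go to them, so strike 5, 7 from cell 3.
cell 7 and cell 8 between them cover only {6, 18} — a naked pair. Remove those values from cell 1, cell 6.
cell 1's domain is down to {27}, so cell 1 = 27.
cell 6's domain is down to {23}, so cell 6 = 23. So cell 5 can't be 23.
So cell 5 = 26.

26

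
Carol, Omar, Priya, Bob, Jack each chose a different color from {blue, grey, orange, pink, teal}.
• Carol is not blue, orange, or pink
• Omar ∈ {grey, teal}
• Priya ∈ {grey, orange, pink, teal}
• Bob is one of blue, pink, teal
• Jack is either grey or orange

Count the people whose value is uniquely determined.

3

The 5 variables draw from only 5 values {blue, grey, orange, pink, teal}, so each is used; only Bob can be blue, hence Bob = blue.
The 4 still-open variables draw from only 4 values {grey, orange, pink, teal}, so each is used; only Priya can be pink, hence Priya = pink.
The 3 still-open variables together cover exactly {grey, orange, teal} — 3 values for 3 variables — and orange appears only in Jack's list, so Jack = orange.
Determined: Priya=pink, Bob=blue, Jack=orange. The other people each still have more than one consistent value. That makes 3.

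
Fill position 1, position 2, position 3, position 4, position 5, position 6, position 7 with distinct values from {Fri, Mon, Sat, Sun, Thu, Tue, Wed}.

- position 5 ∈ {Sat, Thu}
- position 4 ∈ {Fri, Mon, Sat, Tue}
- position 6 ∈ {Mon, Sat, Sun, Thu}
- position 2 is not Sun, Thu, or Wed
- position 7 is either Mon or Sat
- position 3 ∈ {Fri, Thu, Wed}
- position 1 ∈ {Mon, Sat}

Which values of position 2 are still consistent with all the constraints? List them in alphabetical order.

Fri, Tue

The 7 variables draw from only 7 values {Fri, Mon, Sat, Sun, Thu, Tue, Wed}, so each is used; only position 6 can be Sun, hence position 6 = Sun.
Among the 6 still-open variables, Wed fits only position 3 (and all 6 values in {Fri, Mon, Sat, Thu, Tue, Wed} must be used), so position 3 = Wed.
The 5 still-open variables draw from only 5 values {Fri, Mon, Sat, Thu, Tue}, so each is used; only position 5 can be Thu, hence position 5 = Thu.
position 1 and position 7 between them cover only {Mon, Sat} — a naked pair. Remove those values from position 2, position 4.
No further eliminations apply; position 2 can still be any of Fri, Tue.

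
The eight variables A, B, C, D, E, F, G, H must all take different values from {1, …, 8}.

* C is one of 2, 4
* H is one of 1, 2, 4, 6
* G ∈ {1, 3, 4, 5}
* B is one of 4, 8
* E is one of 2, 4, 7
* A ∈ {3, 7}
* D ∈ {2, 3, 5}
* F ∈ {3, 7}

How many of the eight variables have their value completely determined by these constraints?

The 8 variables together cover exactly {1, 2, 3, 4, 5, 6, 7, 8} — 8 values for 8 variables — and 6 appears only in H's list, so H = 6.
Among the 7 still-open variables, 1 fits only G (and all 7 values in {1, 2, 3, 4, 5, 7, 8} must be used), so G = 1.
The 6 still-open variables draw from only 6 values {2, 3, 4, 5, 7, 8}, so each is used; only D can be 5, hence D = 5.
The 5 still-open variables together cover exactly {2, 3, 4, 7, 8} — 5 values for 5 variables — and 8 appears only in B's list, so B = 8.
A and F between them cover only {3, 7} — a naked pair. Remove those values from E.
Determined: B=8, D=5, G=1, H=6. The other variables each still have more than one consistent value. That makes 4.

4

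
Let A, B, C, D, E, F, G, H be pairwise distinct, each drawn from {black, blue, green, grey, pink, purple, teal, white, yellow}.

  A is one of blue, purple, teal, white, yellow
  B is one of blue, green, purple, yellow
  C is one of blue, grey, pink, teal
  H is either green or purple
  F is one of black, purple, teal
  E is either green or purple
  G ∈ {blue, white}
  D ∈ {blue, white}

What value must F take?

black

The 2 variables D and G are confined to {blue, white}, which locks those values in; drop them from A, B, C.
The 2 variables E and H are confined to {green, purple}, which locks those values in; drop them from A, B, F.
B must be yellow (only option left). So A can't be yellow.
A has just one choice, so A = teal. So C, F can't be teal.
So F = black.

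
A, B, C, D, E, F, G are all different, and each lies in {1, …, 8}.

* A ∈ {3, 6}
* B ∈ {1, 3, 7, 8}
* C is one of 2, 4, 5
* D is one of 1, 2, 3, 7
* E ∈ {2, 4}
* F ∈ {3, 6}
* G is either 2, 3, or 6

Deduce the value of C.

A and F share exactly the 2 values {3, 6}; by pigeonhole those values go to them, so strike 3, 6 from B, D, G.
G has just one choice, so G = 2. So C, D, E can't be 2.
That leaves E = 4. Strike 4 from C.
So C = 5.

5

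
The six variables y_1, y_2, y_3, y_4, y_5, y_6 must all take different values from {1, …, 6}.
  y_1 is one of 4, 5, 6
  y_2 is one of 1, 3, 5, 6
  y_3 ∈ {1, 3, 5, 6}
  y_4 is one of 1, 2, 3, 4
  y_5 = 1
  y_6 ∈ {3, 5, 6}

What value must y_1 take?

4

y_5's domain is down to {1}, so y_5 = 1. Eliminate 1 elsewhere: y_2, y_3, y_4.
Among the 5 still-open variables, 2 fits only y_4 (and all 5 values in {2, 3, 4, 5, 6} must be used), so y_4 = 2.
The 4 still-open variables together cover exactly {3, 4, 5, 6} — 4 values for 4 variables — and 4 appears only in y_1's list, so y_1 = 4.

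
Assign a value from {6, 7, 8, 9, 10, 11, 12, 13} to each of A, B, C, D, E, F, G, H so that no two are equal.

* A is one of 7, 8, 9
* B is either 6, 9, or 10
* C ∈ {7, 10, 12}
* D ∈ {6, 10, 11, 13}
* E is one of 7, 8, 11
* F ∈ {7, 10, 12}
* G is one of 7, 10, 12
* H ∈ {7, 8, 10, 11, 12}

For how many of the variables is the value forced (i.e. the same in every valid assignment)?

3

The 8 variables together cover exactly {6, 7, 8, 9, 10, 11, 12, 13} — 8 values for 8 variables — and 13 appears only in D's list, so D = 13.
Among the 7 still-open variables, 6 fits only B (and all 7 values in {6, 7, 8, 9, 10, 11, 12} must be used), so B = 6.
The 6 still-open variables together cover exactly {7, 8, 9, 10, 11, 12} — 6 values for 6 variables — and 9 appears only in A's list, so A = 9.
C, F, G share exactly the 3 values {7, 10, 12}; by pigeonhole those values go to them, so strike 7, 10, 12 from E, H.
Determined: A=9, B=6, D=13. The other variables each still have more than one consistent value. That makes 3.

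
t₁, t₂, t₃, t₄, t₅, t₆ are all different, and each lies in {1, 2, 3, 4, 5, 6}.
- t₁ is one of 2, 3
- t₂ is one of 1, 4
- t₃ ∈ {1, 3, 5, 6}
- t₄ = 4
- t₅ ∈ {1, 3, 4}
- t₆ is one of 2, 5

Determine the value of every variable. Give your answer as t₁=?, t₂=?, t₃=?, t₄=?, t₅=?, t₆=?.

t₁=2, t₂=1, t₃=6, t₄=4, t₅=3, t₆=5

t₄ has just one choice, so t₄ = 4. Strike 4 from t₂, t₅.
t₂ must be 1 (only option left). So t₃, t₅ can't be 1.
That leaves t₅ = 3. Strike 3 from t₁, t₃.
t₁ has just one choice, so t₁ = 2. Strike 2 from t₆.
t₆'s domain is down to {5}, so t₆ = 5. Remove 5 from t₃.
That leaves t₃ = 6.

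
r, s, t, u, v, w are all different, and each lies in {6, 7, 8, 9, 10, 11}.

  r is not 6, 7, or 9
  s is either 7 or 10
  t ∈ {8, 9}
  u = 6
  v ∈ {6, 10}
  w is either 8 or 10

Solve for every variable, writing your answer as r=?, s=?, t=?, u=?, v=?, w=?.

u must be 6 (only option left). Remove 6 from v.
That leaves v = 10. Strike 10 from r, s, w.
w has just one choice, so w = 8. So r, t can't be 8.
r's domain is down to {11}, so r = 11.
s must be 7 (only option left).
t's domain is down to {9}, so t = 9.

r=11, s=7, t=9, u=6, v=10, w=8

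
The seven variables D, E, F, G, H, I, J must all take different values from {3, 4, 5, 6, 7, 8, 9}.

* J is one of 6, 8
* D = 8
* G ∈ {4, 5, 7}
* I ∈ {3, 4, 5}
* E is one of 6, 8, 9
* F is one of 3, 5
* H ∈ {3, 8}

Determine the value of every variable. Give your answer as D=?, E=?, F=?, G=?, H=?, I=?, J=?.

D's domain is down to {8}, so D = 8. Eliminate 8 elsewhere: E, H, J.
H must be 3 (only option left). Strike 3 from F, I.
J's domain is down to {6}, so J = 6. Eliminate 6 elsewhere: E.
E has just one choice, so E = 9.
That leaves F = 5. Strike 5 from G, I.
That leaves I = 4. So G can't be 4.
G's domain is down to {7}, so G = 7.

D=8, E=9, F=5, G=7, H=3, I=4, J=6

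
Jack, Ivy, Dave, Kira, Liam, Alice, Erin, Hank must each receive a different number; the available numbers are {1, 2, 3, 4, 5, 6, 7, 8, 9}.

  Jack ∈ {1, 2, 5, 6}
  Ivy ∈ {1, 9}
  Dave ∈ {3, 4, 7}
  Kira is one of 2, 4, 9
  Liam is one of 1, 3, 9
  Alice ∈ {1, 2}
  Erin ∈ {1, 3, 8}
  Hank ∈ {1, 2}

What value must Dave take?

7

The 2 variables Alice and Hank are confined to {1, 2}, which locks those values in; drop them from Jack, Ivy, Kira, Liam, Erin.
That leaves Ivy = 9. Remove 9 from Kira, Liam.
Kira's domain is down to {4}, so Kira = 4. Eliminate 4 elsewhere: Dave.
That leaves Liam = 3. Remove 3 from Dave, Erin.
So Dave = 7.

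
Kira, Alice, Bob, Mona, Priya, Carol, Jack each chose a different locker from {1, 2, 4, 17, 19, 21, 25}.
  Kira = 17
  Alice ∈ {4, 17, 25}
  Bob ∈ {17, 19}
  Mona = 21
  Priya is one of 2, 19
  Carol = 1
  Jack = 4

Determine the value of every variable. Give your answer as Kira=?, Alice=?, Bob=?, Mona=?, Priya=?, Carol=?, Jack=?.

Kira=17, Alice=25, Bob=19, Mona=21, Priya=2, Carol=1, Jack=4

Kira's domain is down to {17}, so Kira = 17. Remove 17 from Alice, Bob.
Bob must be 19 (only option left). Remove 19 from Priya.
Mona must be 21 (only option left).
Priya has just one choice, so Priya = 2.
That leaves Carol = 1.
Jack must be 4 (only option left). Eliminate 4 elsewhere: Alice.
Alice has just one choice, so Alice = 25.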